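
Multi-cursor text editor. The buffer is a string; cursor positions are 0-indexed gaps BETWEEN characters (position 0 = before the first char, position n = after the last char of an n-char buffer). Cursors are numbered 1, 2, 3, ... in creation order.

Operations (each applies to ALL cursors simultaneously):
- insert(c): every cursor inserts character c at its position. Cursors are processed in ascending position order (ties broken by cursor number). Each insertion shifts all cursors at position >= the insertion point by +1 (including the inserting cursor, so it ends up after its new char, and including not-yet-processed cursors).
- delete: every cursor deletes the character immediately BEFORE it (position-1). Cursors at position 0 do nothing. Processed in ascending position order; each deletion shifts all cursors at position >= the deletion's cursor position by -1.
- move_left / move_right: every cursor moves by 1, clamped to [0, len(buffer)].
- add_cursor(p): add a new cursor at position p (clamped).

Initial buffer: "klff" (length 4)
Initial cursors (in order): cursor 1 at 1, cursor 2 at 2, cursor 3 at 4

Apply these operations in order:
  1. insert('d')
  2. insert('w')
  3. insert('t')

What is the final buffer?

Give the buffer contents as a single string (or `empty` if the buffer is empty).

After op 1 (insert('d')): buffer="kdldffd" (len 7), cursors c1@2 c2@4 c3@7, authorship .1.2..3
After op 2 (insert('w')): buffer="kdwldwffdw" (len 10), cursors c1@3 c2@6 c3@10, authorship .11.22..33
After op 3 (insert('t')): buffer="kdwtldwtffdwt" (len 13), cursors c1@4 c2@8 c3@13, authorship .111.222..333

Answer: kdwtldwtffdwt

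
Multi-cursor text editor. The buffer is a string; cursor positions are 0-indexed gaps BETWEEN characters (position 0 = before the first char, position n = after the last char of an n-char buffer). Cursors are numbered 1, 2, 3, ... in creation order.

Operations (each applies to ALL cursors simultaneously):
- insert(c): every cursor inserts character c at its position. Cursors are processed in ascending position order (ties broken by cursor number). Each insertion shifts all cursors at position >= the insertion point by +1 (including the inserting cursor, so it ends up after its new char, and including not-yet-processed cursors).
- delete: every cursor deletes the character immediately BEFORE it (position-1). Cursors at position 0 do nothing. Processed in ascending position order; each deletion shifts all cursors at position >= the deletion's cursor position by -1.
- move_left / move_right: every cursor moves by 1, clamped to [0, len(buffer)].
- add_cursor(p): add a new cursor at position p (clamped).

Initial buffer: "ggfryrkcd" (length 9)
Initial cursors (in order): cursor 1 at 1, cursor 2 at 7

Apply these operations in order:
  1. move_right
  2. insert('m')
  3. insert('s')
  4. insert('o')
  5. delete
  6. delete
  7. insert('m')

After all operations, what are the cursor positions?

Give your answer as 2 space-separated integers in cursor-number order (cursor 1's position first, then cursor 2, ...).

After op 1 (move_right): buffer="ggfryrkcd" (len 9), cursors c1@2 c2@8, authorship .........
After op 2 (insert('m')): buffer="ggmfryrkcmd" (len 11), cursors c1@3 c2@10, authorship ..1......2.
After op 3 (insert('s')): buffer="ggmsfryrkcmsd" (len 13), cursors c1@4 c2@12, authorship ..11......22.
After op 4 (insert('o')): buffer="ggmsofryrkcmsod" (len 15), cursors c1@5 c2@14, authorship ..111......222.
After op 5 (delete): buffer="ggmsfryrkcmsd" (len 13), cursors c1@4 c2@12, authorship ..11......22.
After op 6 (delete): buffer="ggmfryrkcmd" (len 11), cursors c1@3 c2@10, authorship ..1......2.
After op 7 (insert('m')): buffer="ggmmfryrkcmmd" (len 13), cursors c1@4 c2@12, authorship ..11......22.

Answer: 4 12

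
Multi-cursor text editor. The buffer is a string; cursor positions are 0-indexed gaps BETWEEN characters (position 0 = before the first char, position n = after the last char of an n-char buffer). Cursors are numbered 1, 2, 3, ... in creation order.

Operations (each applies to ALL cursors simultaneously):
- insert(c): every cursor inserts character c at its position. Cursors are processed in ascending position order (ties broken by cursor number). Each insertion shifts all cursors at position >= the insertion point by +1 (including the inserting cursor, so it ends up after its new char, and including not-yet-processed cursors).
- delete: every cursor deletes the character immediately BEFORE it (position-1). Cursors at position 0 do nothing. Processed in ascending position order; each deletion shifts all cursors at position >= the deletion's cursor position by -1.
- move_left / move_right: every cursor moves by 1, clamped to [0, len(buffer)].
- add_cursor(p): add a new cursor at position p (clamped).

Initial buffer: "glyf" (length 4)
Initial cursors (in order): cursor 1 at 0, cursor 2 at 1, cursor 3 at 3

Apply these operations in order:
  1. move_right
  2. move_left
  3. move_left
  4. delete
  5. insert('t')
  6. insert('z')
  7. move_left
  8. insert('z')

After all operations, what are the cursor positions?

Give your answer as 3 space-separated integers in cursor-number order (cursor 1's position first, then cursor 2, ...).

Answer: 5 5 9

Derivation:
After op 1 (move_right): buffer="glyf" (len 4), cursors c1@1 c2@2 c3@4, authorship ....
After op 2 (move_left): buffer="glyf" (len 4), cursors c1@0 c2@1 c3@3, authorship ....
After op 3 (move_left): buffer="glyf" (len 4), cursors c1@0 c2@0 c3@2, authorship ....
After op 4 (delete): buffer="gyf" (len 3), cursors c1@0 c2@0 c3@1, authorship ...
After op 5 (insert('t')): buffer="ttgtyf" (len 6), cursors c1@2 c2@2 c3@4, authorship 12.3..
After op 6 (insert('z')): buffer="ttzzgtzyf" (len 9), cursors c1@4 c2@4 c3@7, authorship 1212.33..
After op 7 (move_left): buffer="ttzzgtzyf" (len 9), cursors c1@3 c2@3 c3@6, authorship 1212.33..
After op 8 (insert('z')): buffer="ttzzzzgtzzyf" (len 12), cursors c1@5 c2@5 c3@9, authorship 121122.333..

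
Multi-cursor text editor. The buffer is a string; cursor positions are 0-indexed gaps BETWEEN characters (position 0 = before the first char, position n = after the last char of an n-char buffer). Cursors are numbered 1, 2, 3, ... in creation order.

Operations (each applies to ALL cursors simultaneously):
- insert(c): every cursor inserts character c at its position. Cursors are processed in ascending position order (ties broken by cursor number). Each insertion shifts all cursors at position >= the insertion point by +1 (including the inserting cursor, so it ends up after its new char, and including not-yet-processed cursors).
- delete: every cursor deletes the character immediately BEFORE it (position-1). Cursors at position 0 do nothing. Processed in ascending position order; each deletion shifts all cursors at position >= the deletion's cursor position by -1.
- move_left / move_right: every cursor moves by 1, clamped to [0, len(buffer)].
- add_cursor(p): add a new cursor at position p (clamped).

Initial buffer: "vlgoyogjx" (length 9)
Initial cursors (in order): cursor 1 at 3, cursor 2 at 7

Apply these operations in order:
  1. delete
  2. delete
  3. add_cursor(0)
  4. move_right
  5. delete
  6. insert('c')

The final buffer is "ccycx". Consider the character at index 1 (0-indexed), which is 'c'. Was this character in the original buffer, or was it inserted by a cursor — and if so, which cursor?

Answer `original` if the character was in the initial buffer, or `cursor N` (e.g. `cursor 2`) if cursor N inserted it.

Answer: cursor 3

Derivation:
After op 1 (delete): buffer="vloyojx" (len 7), cursors c1@2 c2@5, authorship .......
After op 2 (delete): buffer="voyjx" (len 5), cursors c1@1 c2@3, authorship .....
After op 3 (add_cursor(0)): buffer="voyjx" (len 5), cursors c3@0 c1@1 c2@3, authorship .....
After op 4 (move_right): buffer="voyjx" (len 5), cursors c3@1 c1@2 c2@4, authorship .....
After op 5 (delete): buffer="yx" (len 2), cursors c1@0 c3@0 c2@1, authorship ..
After op 6 (insert('c')): buffer="ccycx" (len 5), cursors c1@2 c3@2 c2@4, authorship 13.2.
Authorship (.=original, N=cursor N): 1 3 . 2 .
Index 1: author = 3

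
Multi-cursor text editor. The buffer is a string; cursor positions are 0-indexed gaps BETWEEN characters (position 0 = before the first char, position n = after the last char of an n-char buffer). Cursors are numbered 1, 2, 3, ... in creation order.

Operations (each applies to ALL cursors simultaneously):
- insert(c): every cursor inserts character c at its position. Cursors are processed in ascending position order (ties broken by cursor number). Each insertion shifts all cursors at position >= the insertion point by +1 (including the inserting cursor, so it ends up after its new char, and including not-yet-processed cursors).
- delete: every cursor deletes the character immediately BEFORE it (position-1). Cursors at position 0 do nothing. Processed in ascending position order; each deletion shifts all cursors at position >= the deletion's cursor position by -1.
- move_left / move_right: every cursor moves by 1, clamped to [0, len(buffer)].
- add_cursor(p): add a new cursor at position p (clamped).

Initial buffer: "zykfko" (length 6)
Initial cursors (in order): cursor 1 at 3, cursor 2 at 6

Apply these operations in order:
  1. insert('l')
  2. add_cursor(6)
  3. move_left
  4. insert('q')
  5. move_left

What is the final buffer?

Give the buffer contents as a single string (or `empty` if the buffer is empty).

After op 1 (insert('l')): buffer="zyklfkol" (len 8), cursors c1@4 c2@8, authorship ...1...2
After op 2 (add_cursor(6)): buffer="zyklfkol" (len 8), cursors c1@4 c3@6 c2@8, authorship ...1...2
After op 3 (move_left): buffer="zyklfkol" (len 8), cursors c1@3 c3@5 c2@7, authorship ...1...2
After op 4 (insert('q')): buffer="zykqlfqkoql" (len 11), cursors c1@4 c3@7 c2@10, authorship ...11.3..22
After op 5 (move_left): buffer="zykqlfqkoql" (len 11), cursors c1@3 c3@6 c2@9, authorship ...11.3..22

Answer: zykqlfqkoql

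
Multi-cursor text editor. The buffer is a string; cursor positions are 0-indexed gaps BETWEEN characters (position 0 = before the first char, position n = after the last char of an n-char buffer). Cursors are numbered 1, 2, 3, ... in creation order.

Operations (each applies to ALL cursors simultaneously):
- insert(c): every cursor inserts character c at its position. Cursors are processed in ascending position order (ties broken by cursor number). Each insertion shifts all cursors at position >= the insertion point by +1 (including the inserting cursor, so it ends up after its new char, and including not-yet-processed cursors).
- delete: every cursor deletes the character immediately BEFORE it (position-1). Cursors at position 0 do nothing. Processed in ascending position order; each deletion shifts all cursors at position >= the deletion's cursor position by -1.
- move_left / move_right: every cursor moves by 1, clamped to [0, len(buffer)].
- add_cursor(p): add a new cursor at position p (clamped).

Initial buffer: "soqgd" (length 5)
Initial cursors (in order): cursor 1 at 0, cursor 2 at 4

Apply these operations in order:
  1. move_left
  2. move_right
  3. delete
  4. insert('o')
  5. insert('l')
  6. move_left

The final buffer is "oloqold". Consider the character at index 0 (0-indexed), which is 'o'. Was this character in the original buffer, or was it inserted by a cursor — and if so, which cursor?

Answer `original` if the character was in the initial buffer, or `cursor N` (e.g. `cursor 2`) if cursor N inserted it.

After op 1 (move_left): buffer="soqgd" (len 5), cursors c1@0 c2@3, authorship .....
After op 2 (move_right): buffer="soqgd" (len 5), cursors c1@1 c2@4, authorship .....
After op 3 (delete): buffer="oqd" (len 3), cursors c1@0 c2@2, authorship ...
After op 4 (insert('o')): buffer="ooqod" (len 5), cursors c1@1 c2@4, authorship 1..2.
After op 5 (insert('l')): buffer="oloqold" (len 7), cursors c1@2 c2@6, authorship 11..22.
After op 6 (move_left): buffer="oloqold" (len 7), cursors c1@1 c2@5, authorship 11..22.
Authorship (.=original, N=cursor N): 1 1 . . 2 2 .
Index 0: author = 1

Answer: cursor 1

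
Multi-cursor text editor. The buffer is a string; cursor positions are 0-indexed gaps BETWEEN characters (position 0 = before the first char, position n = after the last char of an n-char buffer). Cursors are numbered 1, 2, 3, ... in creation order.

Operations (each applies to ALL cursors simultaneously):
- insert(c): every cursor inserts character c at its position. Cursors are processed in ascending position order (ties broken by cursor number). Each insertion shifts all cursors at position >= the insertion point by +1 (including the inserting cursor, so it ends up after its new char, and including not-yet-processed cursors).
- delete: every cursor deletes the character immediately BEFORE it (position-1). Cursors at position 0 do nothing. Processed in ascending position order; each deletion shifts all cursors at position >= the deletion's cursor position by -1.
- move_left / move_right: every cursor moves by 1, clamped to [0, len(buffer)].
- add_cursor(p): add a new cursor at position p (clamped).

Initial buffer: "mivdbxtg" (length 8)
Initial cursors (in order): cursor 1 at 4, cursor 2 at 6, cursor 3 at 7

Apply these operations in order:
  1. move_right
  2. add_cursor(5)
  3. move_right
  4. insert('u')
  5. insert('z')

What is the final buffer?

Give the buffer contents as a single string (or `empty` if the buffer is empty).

After op 1 (move_right): buffer="mivdbxtg" (len 8), cursors c1@5 c2@7 c3@8, authorship ........
After op 2 (add_cursor(5)): buffer="mivdbxtg" (len 8), cursors c1@5 c4@5 c2@7 c3@8, authorship ........
After op 3 (move_right): buffer="mivdbxtg" (len 8), cursors c1@6 c4@6 c2@8 c3@8, authorship ........
After op 4 (insert('u')): buffer="mivdbxuutguu" (len 12), cursors c1@8 c4@8 c2@12 c3@12, authorship ......14..23
After op 5 (insert('z')): buffer="mivdbxuuzztguuzz" (len 16), cursors c1@10 c4@10 c2@16 c3@16, authorship ......1414..2323

Answer: mivdbxuuzztguuzz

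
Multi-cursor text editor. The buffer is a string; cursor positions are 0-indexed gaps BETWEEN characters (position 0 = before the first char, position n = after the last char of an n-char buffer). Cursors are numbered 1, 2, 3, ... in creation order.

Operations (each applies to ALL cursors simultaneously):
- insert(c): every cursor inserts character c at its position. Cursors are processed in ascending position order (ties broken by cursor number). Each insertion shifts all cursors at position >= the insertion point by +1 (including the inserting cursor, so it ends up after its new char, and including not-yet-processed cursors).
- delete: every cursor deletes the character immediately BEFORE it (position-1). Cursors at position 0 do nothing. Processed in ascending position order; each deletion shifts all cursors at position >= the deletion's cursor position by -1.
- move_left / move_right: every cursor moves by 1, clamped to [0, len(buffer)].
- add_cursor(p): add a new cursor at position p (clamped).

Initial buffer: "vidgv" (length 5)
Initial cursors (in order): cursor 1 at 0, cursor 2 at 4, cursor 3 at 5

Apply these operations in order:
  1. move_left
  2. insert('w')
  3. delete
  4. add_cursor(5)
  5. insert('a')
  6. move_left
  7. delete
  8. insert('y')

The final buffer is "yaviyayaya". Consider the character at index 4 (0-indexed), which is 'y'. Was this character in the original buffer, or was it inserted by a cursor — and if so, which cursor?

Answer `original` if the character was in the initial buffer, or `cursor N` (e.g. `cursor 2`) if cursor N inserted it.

Answer: cursor 2

Derivation:
After op 1 (move_left): buffer="vidgv" (len 5), cursors c1@0 c2@3 c3@4, authorship .....
After op 2 (insert('w')): buffer="wvidwgwv" (len 8), cursors c1@1 c2@5 c3@7, authorship 1...2.3.
After op 3 (delete): buffer="vidgv" (len 5), cursors c1@0 c2@3 c3@4, authorship .....
After op 4 (add_cursor(5)): buffer="vidgv" (len 5), cursors c1@0 c2@3 c3@4 c4@5, authorship .....
After op 5 (insert('a')): buffer="avidagava" (len 9), cursors c1@1 c2@5 c3@7 c4@9, authorship 1...2.3.4
After op 6 (move_left): buffer="avidagava" (len 9), cursors c1@0 c2@4 c3@6 c4@8, authorship 1...2.3.4
After op 7 (delete): buffer="aviaaa" (len 6), cursors c1@0 c2@3 c3@4 c4@5, authorship 1..234
After op 8 (insert('y')): buffer="yaviyayaya" (len 10), cursors c1@1 c2@5 c3@7 c4@9, authorship 11..223344
Authorship (.=original, N=cursor N): 1 1 . . 2 2 3 3 4 4
Index 4: author = 2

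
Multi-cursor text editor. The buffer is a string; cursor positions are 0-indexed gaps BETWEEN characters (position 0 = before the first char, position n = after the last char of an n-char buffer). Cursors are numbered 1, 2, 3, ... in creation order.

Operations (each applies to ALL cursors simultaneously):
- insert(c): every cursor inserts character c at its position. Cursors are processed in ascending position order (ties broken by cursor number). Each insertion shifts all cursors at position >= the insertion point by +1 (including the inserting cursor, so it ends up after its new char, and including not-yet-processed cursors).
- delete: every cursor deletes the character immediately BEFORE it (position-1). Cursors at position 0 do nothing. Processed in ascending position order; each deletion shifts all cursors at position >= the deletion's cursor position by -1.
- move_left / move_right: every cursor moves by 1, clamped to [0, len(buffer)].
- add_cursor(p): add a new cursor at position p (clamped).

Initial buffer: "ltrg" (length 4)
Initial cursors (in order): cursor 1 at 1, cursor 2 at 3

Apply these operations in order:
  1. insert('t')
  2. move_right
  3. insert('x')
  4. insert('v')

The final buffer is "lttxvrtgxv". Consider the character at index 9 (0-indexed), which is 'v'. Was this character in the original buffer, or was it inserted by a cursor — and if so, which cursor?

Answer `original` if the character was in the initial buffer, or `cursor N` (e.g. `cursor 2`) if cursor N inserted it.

After op 1 (insert('t')): buffer="lttrtg" (len 6), cursors c1@2 c2@5, authorship .1..2.
After op 2 (move_right): buffer="lttrtg" (len 6), cursors c1@3 c2@6, authorship .1..2.
After op 3 (insert('x')): buffer="lttxrtgx" (len 8), cursors c1@4 c2@8, authorship .1.1.2.2
After op 4 (insert('v')): buffer="lttxvrtgxv" (len 10), cursors c1@5 c2@10, authorship .1.11.2.22
Authorship (.=original, N=cursor N): . 1 . 1 1 . 2 . 2 2
Index 9: author = 2

Answer: cursor 2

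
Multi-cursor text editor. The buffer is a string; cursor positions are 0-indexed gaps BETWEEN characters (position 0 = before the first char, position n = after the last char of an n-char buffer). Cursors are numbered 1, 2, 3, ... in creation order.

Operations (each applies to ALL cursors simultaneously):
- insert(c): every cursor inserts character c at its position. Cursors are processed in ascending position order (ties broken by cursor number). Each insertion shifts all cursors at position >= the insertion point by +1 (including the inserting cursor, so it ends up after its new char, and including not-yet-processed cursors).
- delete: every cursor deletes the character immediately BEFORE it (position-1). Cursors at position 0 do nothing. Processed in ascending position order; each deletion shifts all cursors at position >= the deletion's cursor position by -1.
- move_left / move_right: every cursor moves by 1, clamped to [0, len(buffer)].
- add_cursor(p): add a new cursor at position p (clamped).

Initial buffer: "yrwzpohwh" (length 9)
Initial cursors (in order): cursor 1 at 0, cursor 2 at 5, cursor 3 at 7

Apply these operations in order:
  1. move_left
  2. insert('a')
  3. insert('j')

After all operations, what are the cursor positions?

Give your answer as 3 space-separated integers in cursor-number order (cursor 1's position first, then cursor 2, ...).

After op 1 (move_left): buffer="yrwzpohwh" (len 9), cursors c1@0 c2@4 c3@6, authorship .........
After op 2 (insert('a')): buffer="ayrwzapoahwh" (len 12), cursors c1@1 c2@6 c3@9, authorship 1....2..3...
After op 3 (insert('j')): buffer="ajyrwzajpoajhwh" (len 15), cursors c1@2 c2@8 c3@12, authorship 11....22..33...

Answer: 2 8 12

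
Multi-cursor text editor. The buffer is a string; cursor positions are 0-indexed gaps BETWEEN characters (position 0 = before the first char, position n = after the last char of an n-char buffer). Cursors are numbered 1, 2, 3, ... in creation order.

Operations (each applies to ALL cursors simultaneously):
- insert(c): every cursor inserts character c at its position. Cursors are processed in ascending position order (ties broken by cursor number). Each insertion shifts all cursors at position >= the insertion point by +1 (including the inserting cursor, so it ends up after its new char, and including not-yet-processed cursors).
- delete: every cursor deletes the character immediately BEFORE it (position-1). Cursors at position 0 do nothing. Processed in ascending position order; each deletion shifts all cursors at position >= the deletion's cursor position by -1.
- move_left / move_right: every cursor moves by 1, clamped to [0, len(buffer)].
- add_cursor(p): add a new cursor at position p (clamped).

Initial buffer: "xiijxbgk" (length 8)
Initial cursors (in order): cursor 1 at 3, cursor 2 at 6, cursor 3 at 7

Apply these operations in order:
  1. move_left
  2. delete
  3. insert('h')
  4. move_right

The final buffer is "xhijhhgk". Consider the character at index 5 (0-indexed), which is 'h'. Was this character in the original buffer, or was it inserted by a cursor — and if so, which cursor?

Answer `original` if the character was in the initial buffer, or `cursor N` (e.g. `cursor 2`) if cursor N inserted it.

After op 1 (move_left): buffer="xiijxbgk" (len 8), cursors c1@2 c2@5 c3@6, authorship ........
After op 2 (delete): buffer="xijgk" (len 5), cursors c1@1 c2@3 c3@3, authorship .....
After op 3 (insert('h')): buffer="xhijhhgk" (len 8), cursors c1@2 c2@6 c3@6, authorship .1..23..
After op 4 (move_right): buffer="xhijhhgk" (len 8), cursors c1@3 c2@7 c3@7, authorship .1..23..
Authorship (.=original, N=cursor N): . 1 . . 2 3 . .
Index 5: author = 3

Answer: cursor 3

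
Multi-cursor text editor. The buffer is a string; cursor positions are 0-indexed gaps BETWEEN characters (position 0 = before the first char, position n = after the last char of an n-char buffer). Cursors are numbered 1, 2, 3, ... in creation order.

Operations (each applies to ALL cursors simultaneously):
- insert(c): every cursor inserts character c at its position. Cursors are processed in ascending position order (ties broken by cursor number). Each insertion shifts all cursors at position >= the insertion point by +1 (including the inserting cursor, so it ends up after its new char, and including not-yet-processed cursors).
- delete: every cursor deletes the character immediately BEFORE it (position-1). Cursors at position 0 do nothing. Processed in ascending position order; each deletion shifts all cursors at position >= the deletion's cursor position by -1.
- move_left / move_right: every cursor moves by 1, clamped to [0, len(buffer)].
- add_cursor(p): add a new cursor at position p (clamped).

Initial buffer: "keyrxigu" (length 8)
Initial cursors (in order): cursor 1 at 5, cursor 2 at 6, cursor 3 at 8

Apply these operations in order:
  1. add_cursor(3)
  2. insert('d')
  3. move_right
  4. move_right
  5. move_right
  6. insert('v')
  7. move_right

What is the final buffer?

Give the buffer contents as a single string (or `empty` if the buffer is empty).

Answer: keydrxdvidgvudvv

Derivation:
After op 1 (add_cursor(3)): buffer="keyrxigu" (len 8), cursors c4@3 c1@5 c2@6 c3@8, authorship ........
After op 2 (insert('d')): buffer="keydrxdidgud" (len 12), cursors c4@4 c1@7 c2@9 c3@12, authorship ...4..1.2..3
After op 3 (move_right): buffer="keydrxdidgud" (len 12), cursors c4@5 c1@8 c2@10 c3@12, authorship ...4..1.2..3
After op 4 (move_right): buffer="keydrxdidgud" (len 12), cursors c4@6 c1@9 c2@11 c3@12, authorship ...4..1.2..3
After op 5 (move_right): buffer="keydrxdidgud" (len 12), cursors c4@7 c1@10 c2@12 c3@12, authorship ...4..1.2..3
After op 6 (insert('v')): buffer="keydrxdvidgvudvv" (len 16), cursors c4@8 c1@12 c2@16 c3@16, authorship ...4..14.2.1.323
After op 7 (move_right): buffer="keydrxdvidgvudvv" (len 16), cursors c4@9 c1@13 c2@16 c3@16, authorship ...4..14.2.1.323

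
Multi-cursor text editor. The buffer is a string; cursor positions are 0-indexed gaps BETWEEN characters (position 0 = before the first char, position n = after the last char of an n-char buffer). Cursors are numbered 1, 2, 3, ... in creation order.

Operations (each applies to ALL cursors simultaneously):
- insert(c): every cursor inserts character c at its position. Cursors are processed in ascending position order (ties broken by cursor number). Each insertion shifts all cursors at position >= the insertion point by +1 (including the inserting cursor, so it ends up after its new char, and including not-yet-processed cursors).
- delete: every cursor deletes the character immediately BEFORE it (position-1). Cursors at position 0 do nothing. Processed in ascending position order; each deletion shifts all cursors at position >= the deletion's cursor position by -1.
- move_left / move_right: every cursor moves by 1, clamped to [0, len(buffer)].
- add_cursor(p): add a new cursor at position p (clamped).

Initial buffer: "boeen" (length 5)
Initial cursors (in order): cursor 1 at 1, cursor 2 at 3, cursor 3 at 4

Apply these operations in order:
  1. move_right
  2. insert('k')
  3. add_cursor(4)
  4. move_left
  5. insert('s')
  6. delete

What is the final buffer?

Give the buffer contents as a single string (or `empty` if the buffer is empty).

After op 1 (move_right): buffer="boeen" (len 5), cursors c1@2 c2@4 c3@5, authorship .....
After op 2 (insert('k')): buffer="bokeeknk" (len 8), cursors c1@3 c2@6 c3@8, authorship ..1..2.3
After op 3 (add_cursor(4)): buffer="bokeeknk" (len 8), cursors c1@3 c4@4 c2@6 c3@8, authorship ..1..2.3
After op 4 (move_left): buffer="bokeeknk" (len 8), cursors c1@2 c4@3 c2@5 c3@7, authorship ..1..2.3
After op 5 (insert('s')): buffer="boskseesknsk" (len 12), cursors c1@3 c4@5 c2@8 c3@11, authorship ..114..22.33
After op 6 (delete): buffer="bokeeknk" (len 8), cursors c1@2 c4@3 c2@5 c3@7, authorship ..1..2.3

Answer: bokeeknk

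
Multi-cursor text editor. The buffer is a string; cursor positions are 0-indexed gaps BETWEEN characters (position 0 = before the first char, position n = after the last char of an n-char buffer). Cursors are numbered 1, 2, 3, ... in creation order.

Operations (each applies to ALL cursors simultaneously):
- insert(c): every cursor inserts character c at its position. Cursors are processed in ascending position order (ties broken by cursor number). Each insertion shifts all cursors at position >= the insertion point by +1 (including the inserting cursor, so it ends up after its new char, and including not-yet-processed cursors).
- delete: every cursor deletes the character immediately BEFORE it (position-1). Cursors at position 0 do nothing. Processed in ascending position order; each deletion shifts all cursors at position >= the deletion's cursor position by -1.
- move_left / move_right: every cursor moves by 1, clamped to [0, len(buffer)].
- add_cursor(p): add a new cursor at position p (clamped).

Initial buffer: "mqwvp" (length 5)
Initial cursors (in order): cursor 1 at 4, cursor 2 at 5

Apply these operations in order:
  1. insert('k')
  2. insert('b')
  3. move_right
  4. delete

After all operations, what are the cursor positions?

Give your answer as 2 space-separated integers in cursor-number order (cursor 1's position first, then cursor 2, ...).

Answer: 6 7

Derivation:
After op 1 (insert('k')): buffer="mqwvkpk" (len 7), cursors c1@5 c2@7, authorship ....1.2
After op 2 (insert('b')): buffer="mqwvkbpkb" (len 9), cursors c1@6 c2@9, authorship ....11.22
After op 3 (move_right): buffer="mqwvkbpkb" (len 9), cursors c1@7 c2@9, authorship ....11.22
After op 4 (delete): buffer="mqwvkbk" (len 7), cursors c1@6 c2@7, authorship ....112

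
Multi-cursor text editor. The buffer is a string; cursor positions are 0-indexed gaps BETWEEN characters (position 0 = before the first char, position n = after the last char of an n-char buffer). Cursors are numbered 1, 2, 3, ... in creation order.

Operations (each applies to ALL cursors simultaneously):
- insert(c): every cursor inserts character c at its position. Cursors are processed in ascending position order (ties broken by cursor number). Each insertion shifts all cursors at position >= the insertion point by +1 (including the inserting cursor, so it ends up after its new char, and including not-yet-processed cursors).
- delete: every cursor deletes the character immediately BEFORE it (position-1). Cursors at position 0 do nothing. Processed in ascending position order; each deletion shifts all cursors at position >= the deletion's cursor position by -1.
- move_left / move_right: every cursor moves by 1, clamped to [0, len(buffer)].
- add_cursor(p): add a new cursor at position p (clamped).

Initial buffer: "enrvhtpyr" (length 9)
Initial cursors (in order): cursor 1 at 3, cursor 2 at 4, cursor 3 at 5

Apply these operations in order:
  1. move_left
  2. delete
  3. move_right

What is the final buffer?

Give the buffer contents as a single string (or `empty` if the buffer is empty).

After op 1 (move_left): buffer="enrvhtpyr" (len 9), cursors c1@2 c2@3 c3@4, authorship .........
After op 2 (delete): buffer="ehtpyr" (len 6), cursors c1@1 c2@1 c3@1, authorship ......
After op 3 (move_right): buffer="ehtpyr" (len 6), cursors c1@2 c2@2 c3@2, authorship ......

Answer: ehtpyr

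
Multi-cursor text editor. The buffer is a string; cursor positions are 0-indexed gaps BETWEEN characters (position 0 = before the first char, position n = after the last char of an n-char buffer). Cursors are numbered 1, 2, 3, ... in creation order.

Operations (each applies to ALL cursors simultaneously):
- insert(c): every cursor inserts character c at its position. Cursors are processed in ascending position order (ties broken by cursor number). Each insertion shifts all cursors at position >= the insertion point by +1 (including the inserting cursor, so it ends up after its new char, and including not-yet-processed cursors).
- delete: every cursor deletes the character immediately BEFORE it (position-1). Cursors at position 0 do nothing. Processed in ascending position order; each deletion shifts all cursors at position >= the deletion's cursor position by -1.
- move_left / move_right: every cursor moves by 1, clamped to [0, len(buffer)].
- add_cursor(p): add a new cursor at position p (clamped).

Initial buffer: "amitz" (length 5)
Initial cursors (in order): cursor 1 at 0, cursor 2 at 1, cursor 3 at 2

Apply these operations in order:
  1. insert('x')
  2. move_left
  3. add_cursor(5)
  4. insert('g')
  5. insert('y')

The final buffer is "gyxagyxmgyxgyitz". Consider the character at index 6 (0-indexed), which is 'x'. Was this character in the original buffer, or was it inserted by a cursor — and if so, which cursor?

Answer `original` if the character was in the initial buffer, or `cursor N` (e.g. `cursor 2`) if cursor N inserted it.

Answer: cursor 2

Derivation:
After op 1 (insert('x')): buffer="xaxmxitz" (len 8), cursors c1@1 c2@3 c3@5, authorship 1.2.3...
After op 2 (move_left): buffer="xaxmxitz" (len 8), cursors c1@0 c2@2 c3@4, authorship 1.2.3...
After op 3 (add_cursor(5)): buffer="xaxmxitz" (len 8), cursors c1@0 c2@2 c3@4 c4@5, authorship 1.2.3...
After op 4 (insert('g')): buffer="gxagxmgxgitz" (len 12), cursors c1@1 c2@4 c3@7 c4@9, authorship 11.22.334...
After op 5 (insert('y')): buffer="gyxagyxmgyxgyitz" (len 16), cursors c1@2 c2@6 c3@10 c4@13, authorship 111.222.33344...
Authorship (.=original, N=cursor N): 1 1 1 . 2 2 2 . 3 3 3 4 4 . . .
Index 6: author = 2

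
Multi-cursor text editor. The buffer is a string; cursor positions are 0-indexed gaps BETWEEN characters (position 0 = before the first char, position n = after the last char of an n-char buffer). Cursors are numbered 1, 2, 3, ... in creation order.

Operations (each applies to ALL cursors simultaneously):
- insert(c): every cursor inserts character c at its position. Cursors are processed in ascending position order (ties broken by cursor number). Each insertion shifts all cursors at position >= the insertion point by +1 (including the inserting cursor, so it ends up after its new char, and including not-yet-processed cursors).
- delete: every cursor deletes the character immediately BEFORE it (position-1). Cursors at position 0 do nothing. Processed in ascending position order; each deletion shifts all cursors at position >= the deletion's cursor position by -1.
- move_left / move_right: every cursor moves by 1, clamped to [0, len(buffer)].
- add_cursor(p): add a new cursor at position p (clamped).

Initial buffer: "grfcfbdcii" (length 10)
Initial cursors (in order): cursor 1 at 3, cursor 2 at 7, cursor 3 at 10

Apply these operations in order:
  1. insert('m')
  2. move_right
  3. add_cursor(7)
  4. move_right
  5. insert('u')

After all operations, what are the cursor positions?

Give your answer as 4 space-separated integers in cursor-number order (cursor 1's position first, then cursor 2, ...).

After op 1 (insert('m')): buffer="grfmcfbdmciim" (len 13), cursors c1@4 c2@9 c3@13, authorship ...1....2...3
After op 2 (move_right): buffer="grfmcfbdmciim" (len 13), cursors c1@5 c2@10 c3@13, authorship ...1....2...3
After op 3 (add_cursor(7)): buffer="grfmcfbdmciim" (len 13), cursors c1@5 c4@7 c2@10 c3@13, authorship ...1....2...3
After op 4 (move_right): buffer="grfmcfbdmciim" (len 13), cursors c1@6 c4@8 c2@11 c3@13, authorship ...1....2...3
After op 5 (insert('u')): buffer="grfmcfubdumciuimu" (len 17), cursors c1@7 c4@10 c2@14 c3@17, authorship ...1..1..42..2.33

Answer: 7 14 17 10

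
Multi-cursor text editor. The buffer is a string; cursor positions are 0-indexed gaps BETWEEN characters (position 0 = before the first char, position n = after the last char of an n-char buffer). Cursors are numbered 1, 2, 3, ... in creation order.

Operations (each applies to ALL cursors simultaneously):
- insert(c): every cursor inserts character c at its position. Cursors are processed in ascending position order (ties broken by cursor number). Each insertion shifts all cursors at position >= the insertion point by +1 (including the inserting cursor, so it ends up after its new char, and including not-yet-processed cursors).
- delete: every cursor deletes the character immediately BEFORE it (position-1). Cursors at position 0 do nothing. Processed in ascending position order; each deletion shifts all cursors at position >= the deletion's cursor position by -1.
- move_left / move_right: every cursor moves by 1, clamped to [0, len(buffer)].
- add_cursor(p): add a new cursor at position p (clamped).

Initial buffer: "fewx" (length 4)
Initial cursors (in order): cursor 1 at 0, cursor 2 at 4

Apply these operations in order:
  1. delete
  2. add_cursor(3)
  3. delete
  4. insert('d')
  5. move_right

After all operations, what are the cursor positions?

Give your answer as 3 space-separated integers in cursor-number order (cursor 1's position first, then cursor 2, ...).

After op 1 (delete): buffer="few" (len 3), cursors c1@0 c2@3, authorship ...
After op 2 (add_cursor(3)): buffer="few" (len 3), cursors c1@0 c2@3 c3@3, authorship ...
After op 3 (delete): buffer="f" (len 1), cursors c1@0 c2@1 c3@1, authorship .
After op 4 (insert('d')): buffer="dfdd" (len 4), cursors c1@1 c2@4 c3@4, authorship 1.23
After op 5 (move_right): buffer="dfdd" (len 4), cursors c1@2 c2@4 c3@4, authorship 1.23

Answer: 2 4 4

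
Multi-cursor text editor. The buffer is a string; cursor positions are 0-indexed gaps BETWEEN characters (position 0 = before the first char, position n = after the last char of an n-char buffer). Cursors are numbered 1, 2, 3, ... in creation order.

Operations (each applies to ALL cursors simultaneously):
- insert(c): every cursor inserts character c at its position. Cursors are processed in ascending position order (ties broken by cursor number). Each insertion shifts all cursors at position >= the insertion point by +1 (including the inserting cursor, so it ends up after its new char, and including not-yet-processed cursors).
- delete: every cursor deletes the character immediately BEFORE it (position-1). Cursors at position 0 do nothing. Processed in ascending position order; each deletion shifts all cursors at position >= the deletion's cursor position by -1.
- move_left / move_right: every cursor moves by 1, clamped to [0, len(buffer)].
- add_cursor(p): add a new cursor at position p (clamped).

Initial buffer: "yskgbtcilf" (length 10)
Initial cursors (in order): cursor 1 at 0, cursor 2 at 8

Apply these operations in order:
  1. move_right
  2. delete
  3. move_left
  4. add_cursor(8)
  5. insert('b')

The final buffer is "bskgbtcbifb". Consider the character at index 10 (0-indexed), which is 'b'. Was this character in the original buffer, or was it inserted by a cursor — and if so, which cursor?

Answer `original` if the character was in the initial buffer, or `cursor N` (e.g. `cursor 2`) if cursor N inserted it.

Answer: cursor 3

Derivation:
After op 1 (move_right): buffer="yskgbtcilf" (len 10), cursors c1@1 c2@9, authorship ..........
After op 2 (delete): buffer="skgbtcif" (len 8), cursors c1@0 c2@7, authorship ........
After op 3 (move_left): buffer="skgbtcif" (len 8), cursors c1@0 c2@6, authorship ........
After op 4 (add_cursor(8)): buffer="skgbtcif" (len 8), cursors c1@0 c2@6 c3@8, authorship ........
After op 5 (insert('b')): buffer="bskgbtcbifb" (len 11), cursors c1@1 c2@8 c3@11, authorship 1......2..3
Authorship (.=original, N=cursor N): 1 . . . . . . 2 . . 3
Index 10: author = 3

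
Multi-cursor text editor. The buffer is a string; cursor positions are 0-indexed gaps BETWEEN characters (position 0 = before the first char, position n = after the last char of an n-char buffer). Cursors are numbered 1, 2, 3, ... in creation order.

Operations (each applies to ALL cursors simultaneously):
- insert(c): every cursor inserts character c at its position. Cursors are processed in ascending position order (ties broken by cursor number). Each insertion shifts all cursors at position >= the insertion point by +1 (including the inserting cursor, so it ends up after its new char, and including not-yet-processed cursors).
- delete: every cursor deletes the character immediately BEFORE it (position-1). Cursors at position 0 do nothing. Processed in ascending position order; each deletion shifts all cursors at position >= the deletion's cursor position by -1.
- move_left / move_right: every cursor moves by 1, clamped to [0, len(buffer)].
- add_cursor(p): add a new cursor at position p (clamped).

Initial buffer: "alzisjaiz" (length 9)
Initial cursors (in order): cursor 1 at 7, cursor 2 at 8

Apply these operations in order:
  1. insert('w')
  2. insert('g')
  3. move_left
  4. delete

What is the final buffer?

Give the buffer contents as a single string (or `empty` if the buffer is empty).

Answer: alzisjagigz

Derivation:
After op 1 (insert('w')): buffer="alzisjawiwz" (len 11), cursors c1@8 c2@10, authorship .......1.2.
After op 2 (insert('g')): buffer="alzisjawgiwgz" (len 13), cursors c1@9 c2@12, authorship .......11.22.
After op 3 (move_left): buffer="alzisjawgiwgz" (len 13), cursors c1@8 c2@11, authorship .......11.22.
After op 4 (delete): buffer="alzisjagigz" (len 11), cursors c1@7 c2@9, authorship .......1.2.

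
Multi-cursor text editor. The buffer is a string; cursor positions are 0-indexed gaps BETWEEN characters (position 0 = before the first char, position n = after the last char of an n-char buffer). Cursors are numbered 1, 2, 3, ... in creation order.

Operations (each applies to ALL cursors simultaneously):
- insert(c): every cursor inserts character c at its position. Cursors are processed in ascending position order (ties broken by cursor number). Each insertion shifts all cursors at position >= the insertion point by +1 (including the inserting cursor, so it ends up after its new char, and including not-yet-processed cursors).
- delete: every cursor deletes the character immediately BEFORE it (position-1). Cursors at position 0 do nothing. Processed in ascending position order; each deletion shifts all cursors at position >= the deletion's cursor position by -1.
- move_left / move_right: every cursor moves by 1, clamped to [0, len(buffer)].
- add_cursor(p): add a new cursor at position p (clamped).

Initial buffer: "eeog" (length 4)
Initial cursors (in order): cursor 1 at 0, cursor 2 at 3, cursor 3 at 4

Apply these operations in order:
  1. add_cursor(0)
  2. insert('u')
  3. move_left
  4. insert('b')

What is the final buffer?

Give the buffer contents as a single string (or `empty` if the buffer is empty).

Answer: ubbueeobugbu

Derivation:
After op 1 (add_cursor(0)): buffer="eeog" (len 4), cursors c1@0 c4@0 c2@3 c3@4, authorship ....
After op 2 (insert('u')): buffer="uueeougu" (len 8), cursors c1@2 c4@2 c2@6 c3@8, authorship 14...2.3
After op 3 (move_left): buffer="uueeougu" (len 8), cursors c1@1 c4@1 c2@5 c3@7, authorship 14...2.3
After op 4 (insert('b')): buffer="ubbueeobugbu" (len 12), cursors c1@3 c4@3 c2@8 c3@11, authorship 1144...22.33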